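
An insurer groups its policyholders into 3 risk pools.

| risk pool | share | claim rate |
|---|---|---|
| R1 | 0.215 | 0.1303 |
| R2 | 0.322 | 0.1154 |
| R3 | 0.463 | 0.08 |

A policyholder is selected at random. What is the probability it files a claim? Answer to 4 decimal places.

P(C) = P(C|R1)·P(R1) + P(C|R2)·P(R2) + P(C|R3)·P(R3)
      = 0.1303·0.215 + 0.1154·0.322 + 0.08·0.463
      = 0.0280145 + 0.0371588 + 0.03704 = 0.1022133

P(C) ≈ 0.1022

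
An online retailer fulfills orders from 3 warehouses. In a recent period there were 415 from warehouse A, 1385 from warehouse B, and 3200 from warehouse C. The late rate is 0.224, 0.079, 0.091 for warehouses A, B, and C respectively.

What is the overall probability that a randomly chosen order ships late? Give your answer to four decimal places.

Total: 415 + 1385 + 3200 = 5000.
P(A) = 415/5000 = 0.083. P(B) = 1385/5000 = 0.277. P(C) = 3200/5000 = 0.64.
P(L) = P(L|A)·P(A) + P(L|B)·P(B) + P(L|C)·P(C)
      = 0.224·0.083 + 0.079·0.277 + 0.091·0.64
      = 0.018592 + 0.021883 + 0.05824 = 0.098715

0.0987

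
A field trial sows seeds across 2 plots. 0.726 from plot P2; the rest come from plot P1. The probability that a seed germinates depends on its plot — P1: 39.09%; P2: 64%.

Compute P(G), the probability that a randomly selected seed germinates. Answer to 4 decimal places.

P(P1) = 1 − (0.726) = 0.274.
P(G) = P(G|P1)·P(P1) + P(G|P2)·P(P2)
      = 0.3909·0.274 + 0.64·0.726
      = 0.1071066 + 0.46464 = 0.5717466

0.5717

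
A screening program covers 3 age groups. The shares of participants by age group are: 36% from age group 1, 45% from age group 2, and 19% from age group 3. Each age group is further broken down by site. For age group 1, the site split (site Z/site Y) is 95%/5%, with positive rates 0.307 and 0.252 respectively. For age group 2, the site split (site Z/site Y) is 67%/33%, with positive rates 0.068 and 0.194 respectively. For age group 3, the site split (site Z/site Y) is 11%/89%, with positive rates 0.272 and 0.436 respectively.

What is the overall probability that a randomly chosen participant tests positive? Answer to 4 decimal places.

P(T) ≈ 0.2383

P(T|1) = 0.95·0.307 + 0.05·0.252 = 0.29165 + 0.0126 = 0.30425
P(T|2) = 0.67·0.068 + 0.33·0.194 = 0.04556 + 0.06402 = 0.10958
P(T|3) = 0.11·0.272 + 0.89·0.436 = 0.02992 + 0.38804 = 0.41796
Then overall,
P(T) = 0.36·0.30425 + 0.45·0.10958 + 0.19·0.41796
      = 0.10953 + 0.049311 + 0.0794124 = 0.2382534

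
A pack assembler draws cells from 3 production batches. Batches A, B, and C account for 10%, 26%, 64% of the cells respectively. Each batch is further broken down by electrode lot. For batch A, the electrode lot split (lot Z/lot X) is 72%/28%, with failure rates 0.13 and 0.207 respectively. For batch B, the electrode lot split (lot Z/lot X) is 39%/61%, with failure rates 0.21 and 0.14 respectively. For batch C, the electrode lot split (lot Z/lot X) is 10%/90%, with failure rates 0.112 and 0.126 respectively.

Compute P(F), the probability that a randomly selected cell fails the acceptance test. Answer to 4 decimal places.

P(F|A) = 0.72·0.13 + 0.28·0.207 = 0.0936 + 0.05796 = 0.15156
P(F|B) = 0.39·0.21 + 0.61·0.14 = 0.0819 + 0.0854 = 0.1673
P(F|C) = 0.1·0.112 + 0.9·0.126 = 0.0112 + 0.1134 = 0.1246
Then overall,
P(F) = 0.1·0.15156 + 0.26·0.1673 + 0.64·0.1246
      = 0.015156 + 0.043498 + 0.079744 = 0.138398

0.1384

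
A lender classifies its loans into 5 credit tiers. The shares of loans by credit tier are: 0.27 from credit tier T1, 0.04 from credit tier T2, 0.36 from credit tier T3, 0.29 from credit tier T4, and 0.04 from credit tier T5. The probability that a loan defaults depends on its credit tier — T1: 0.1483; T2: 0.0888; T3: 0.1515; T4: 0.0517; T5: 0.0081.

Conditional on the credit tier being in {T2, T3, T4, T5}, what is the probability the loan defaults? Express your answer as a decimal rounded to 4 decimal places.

0.1006

Let S = {T2, T3, T4, T5}.
P(S) = 0.04 + 0.36 + 0.29 + 0.04 = 0.73.
P(D ∩ S) = 0.0888·0.04 + 0.1515·0.36 + 0.0517·0.29 + 0.0081·0.04 = 0.003552 + 0.05454 + 0.014993 + 0.000324 = 0.073409.
P(D | S) = 0.073409 / 0.73 = 0.100560…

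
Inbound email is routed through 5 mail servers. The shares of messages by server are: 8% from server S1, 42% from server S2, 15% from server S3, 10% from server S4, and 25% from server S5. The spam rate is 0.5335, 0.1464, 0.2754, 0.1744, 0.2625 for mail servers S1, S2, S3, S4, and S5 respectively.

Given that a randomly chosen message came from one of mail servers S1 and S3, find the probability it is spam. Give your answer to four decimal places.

0.3652

Let J = {S1, S3}.
P(J) = 0.08 + 0.15 = 0.23.
P(S ∩ J) = 0.5335·0.08 + 0.2754·0.15 = 0.04268 + 0.04131 = 0.08399.
P(S | J) = 0.08399 / 0.23 = 0.365174…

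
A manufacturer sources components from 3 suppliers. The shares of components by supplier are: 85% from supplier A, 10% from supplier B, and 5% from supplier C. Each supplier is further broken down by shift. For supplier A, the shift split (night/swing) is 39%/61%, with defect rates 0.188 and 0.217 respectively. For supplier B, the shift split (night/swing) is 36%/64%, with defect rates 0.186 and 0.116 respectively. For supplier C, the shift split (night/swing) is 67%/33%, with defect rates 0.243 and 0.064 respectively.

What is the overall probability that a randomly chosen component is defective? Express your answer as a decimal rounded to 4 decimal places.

P(D|A) = 0.39·0.188 + 0.61·0.217 = 0.07332 + 0.13237 = 0.20569
P(D|B) = 0.36·0.186 + 0.64·0.116 = 0.06696 + 0.07424 = 0.1412
P(D|C) = 0.67·0.243 + 0.33·0.064 = 0.16281 + 0.02112 = 0.18393
By total probability over the outer partition,
P(D) = 0.85·0.20569 + 0.1·0.1412 + 0.05·0.18393
      = 0.1748365 + 0.01412 + 0.0091965 = 0.198153

P(D) ≈ 0.1982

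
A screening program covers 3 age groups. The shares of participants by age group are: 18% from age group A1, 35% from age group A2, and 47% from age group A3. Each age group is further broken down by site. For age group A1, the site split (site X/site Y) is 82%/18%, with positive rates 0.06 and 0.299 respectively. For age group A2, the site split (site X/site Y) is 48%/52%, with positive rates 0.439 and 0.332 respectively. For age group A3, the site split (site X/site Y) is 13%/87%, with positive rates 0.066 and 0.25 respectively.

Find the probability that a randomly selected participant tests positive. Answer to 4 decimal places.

0.2590

P(T|A1) = 0.82·0.06 + 0.18·0.299 = 0.0492 + 0.05382 = 0.10302
P(T|A2) = 0.48·0.439 + 0.52·0.332 = 0.21072 + 0.17264 = 0.38336
P(T|A3) = 0.13·0.066 + 0.87·0.25 = 0.00858 + 0.2175 = 0.22608
By total probability over the outer partition,
P(T) = 0.18·0.10302 + 0.35·0.38336 + 0.47·0.22608
      = 0.0185436 + 0.134176 + 0.1062576 = 0.2589772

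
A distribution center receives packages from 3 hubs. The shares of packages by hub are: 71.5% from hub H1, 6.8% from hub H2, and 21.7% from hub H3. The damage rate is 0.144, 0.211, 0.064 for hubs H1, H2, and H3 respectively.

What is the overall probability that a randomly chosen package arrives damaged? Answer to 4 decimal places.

P(D) = P(D|H1)·P(H1) + P(D|H2)·P(H2) + P(D|H3)·P(H3)
      = 0.144·0.715 + 0.211·0.068 + 0.064·0.217
      = 0.10296 + 0.014348 + 0.013888 = 0.131196

0.1312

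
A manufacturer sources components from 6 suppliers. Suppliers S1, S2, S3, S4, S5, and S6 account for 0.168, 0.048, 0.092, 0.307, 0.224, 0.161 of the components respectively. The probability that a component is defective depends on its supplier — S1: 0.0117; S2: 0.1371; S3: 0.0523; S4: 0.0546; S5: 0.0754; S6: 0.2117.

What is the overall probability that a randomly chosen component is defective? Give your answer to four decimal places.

Using total probability over the partition,
P(D) = P(D|S1)·P(S1) + P(D|S2)·P(S2) + P(D|S3)·P(S3) + P(D|S4)·P(S4) + P(D|S5)·P(S5) + P(D|S6)·P(S6)
      = 0.0117·0.168 + 0.1371·0.048 + 0.0523·0.092 + 0.0546·0.307 + 0.0754·0.224 + 0.2117·0.161
      = 0.0019656 + 0.0065808 + 0.0048116 + 0.0167622 + 0.0168896 + 0.0340837 = 0.0810935

0.0811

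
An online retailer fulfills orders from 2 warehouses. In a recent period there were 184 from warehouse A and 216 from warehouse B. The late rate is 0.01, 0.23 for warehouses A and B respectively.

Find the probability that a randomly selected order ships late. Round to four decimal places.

0.1288

Total: 184 + 216 = 400.
P(A) = 184/400 = 0.46. P(B) = 216/400 = 0.54.
Summing over the partition,
P(L) = P(L|A)·P(A) + P(L|B)·P(B)
      = 0.01·0.46 + 0.23·0.54
      = 0.0046 + 0.1242 = 0.1288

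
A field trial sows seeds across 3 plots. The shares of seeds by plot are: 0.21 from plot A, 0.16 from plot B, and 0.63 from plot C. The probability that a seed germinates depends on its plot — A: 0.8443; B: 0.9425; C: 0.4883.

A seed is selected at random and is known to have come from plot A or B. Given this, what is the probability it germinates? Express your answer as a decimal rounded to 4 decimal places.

0.8868

Let S = {A, B}.
P(S) = 0.21 + 0.16 = 0.37.
P(G ∩ S) = 0.8443·0.21 + 0.9425·0.16 = 0.177303 + 0.1508 = 0.328103.
P(G | S) = 0.328103 / 0.37 = 0.886765…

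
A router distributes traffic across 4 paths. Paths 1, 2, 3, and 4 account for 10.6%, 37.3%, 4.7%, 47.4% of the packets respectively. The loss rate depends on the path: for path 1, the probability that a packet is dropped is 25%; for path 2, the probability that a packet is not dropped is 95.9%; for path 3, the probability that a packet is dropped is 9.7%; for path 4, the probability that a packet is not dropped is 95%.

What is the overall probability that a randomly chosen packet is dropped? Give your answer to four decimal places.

P(L|2) = 1 − 0.959 = 0.041.
P(L|4) = 1 − 0.95 = 0.05.
By the law of total probability,
P(L) = P(L|1)·P(1) + P(L|2)·P(2) + P(L|3)·P(3) + P(L|4)·P(4)
      = 0.25·0.106 + 0.041·0.373 + 0.097·0.047 + 0.05·0.474
      = 0.0265 + 0.015293 + 0.004559 + 0.0237 = 0.070052

0.0701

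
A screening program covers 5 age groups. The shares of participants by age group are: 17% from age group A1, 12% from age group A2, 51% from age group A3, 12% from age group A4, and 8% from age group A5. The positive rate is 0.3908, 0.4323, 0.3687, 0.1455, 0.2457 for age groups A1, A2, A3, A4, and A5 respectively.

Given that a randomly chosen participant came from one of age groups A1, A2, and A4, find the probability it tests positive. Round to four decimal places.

Let S = {A1, A2, A4}.
P(S) = 0.17 + 0.12 + 0.12 = 0.41.
P(T ∩ S) = 0.3908·0.17 + 0.4323·0.12 + 0.1455·0.12 = 0.066436 + 0.051876 + 0.01746 = 0.135772.
P(T | S) = 0.135772 / 0.41 = 0.331151…

0.3312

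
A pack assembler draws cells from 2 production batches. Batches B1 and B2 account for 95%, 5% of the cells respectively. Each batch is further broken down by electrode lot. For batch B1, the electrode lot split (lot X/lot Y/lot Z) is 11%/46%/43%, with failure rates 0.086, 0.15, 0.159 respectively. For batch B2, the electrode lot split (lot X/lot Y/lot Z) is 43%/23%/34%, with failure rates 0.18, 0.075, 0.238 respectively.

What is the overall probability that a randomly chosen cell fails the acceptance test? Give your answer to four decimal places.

P(F|B1) = 0.11·0.086 + 0.46·0.15 + 0.43·0.159 = 0.00946 + 0.069 + 0.06837 = 0.14683
P(F|B2) = 0.43·0.18 + 0.23·0.075 + 0.34·0.238 = 0.0774 + 0.01725 + 0.08092 = 0.17557
Then overall,
P(F) = 0.95·0.14683 + 0.05·0.17557
      = 0.1394885 + 0.0087785 = 0.148267

P(F) ≈ 0.1483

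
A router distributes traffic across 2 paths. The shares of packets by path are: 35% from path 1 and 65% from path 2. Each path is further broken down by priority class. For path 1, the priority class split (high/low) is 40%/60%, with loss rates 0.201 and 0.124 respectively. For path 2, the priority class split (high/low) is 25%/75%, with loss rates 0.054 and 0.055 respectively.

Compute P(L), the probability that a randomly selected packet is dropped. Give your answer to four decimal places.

P(L) ≈ 0.0898

P(L|1) = 0.4·0.201 + 0.6·0.124 = 0.0804 + 0.0744 = 0.1548
P(L|2) = 0.25·0.054 + 0.75·0.055 = 0.0135 + 0.04125 = 0.05475
Then overall,
P(L) = 0.35·0.1548 + 0.65·0.05475
      = 0.05418 + 0.0355875 = 0.0897675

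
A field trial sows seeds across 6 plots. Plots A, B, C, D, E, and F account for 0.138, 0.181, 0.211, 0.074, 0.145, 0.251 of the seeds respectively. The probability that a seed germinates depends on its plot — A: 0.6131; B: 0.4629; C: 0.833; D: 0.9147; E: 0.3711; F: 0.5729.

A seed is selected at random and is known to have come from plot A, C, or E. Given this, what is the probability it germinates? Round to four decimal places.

0.6360

Let S = {A, C, E}.
P(S) = 0.138 + 0.211 + 0.145 = 0.494.
P(G ∩ S) = 0.6131·0.138 + 0.833·0.211 + 0.3711·0.145 = 0.0846078 + 0.175763 + 0.0538095 = 0.3141803.
P(G | S) = 0.3141803 / 0.494 = 0.635993…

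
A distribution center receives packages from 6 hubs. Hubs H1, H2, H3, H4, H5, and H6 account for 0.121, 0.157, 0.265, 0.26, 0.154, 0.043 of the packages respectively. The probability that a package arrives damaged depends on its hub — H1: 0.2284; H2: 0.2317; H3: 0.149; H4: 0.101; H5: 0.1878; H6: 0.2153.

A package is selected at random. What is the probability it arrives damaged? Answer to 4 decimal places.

P(D) = P(D|H1)·P(H1) + P(D|H2)·P(H2) + P(D|H3)·P(H3) + P(D|H4)·P(H4) + P(D|H5)·P(H5) + P(D|H6)·P(H6)
      = 0.2284·0.121 + 0.2317·0.157 + 0.149·0.265 + 0.101·0.26 + 0.1878·0.154 + 0.2153·0.043
      = 0.0276364 + 0.0363769 + 0.039485 + 0.02626 + 0.0289212 + 0.0092579 = 0.1679374

0.1679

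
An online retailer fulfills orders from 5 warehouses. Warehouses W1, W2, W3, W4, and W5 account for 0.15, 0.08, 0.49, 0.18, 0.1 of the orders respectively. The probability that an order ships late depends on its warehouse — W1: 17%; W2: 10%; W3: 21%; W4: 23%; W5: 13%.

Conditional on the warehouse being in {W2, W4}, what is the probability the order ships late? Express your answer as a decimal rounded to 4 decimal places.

Let S = {W2, W4}.
P(S) = 0.08 + 0.18 = 0.26.
P(L ∩ S) = 0.1·0.08 + 0.23·0.18 = 0.008 + 0.0414 = 0.0494.
P(L | S) = 0.0494 / 0.26 = 0.190000…

0.1900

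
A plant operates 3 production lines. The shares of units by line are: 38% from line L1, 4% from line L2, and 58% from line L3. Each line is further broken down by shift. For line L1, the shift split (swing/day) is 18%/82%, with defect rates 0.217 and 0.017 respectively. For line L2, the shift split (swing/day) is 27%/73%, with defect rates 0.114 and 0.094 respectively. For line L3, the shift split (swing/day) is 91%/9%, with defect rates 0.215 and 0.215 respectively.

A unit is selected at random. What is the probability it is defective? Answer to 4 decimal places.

P(D|L1) = 0.18·0.217 + 0.82·0.017 = 0.03906 + 0.01394 = 0.053
P(D|L2) = 0.27·0.114 + 0.73·0.094 = 0.03078 + 0.06862 = 0.0994
P(D|L3) = 0.91·0.215 + 0.09·0.215 = 0.19565 + 0.01935 = 0.215
Then overall,
P(D) = 0.38·0.053 + 0.04·0.0994 + 0.58·0.215
      = 0.02014 + 0.003976 + 0.1247 = 0.148816

P(D) ≈ 0.1488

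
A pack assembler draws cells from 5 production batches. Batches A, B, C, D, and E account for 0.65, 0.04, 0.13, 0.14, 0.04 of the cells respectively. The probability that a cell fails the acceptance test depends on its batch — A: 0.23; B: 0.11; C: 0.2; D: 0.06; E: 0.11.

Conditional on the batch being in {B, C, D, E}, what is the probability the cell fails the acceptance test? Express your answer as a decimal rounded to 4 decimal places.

Let S = {B, C, D, E}.
P(S) = 0.04 + 0.13 + 0.14 + 0.04 = 0.35.
P(F ∩ S) = 0.11·0.04 + 0.2·0.13 + 0.06·0.14 + 0.11·0.04 = 0.0044 + 0.026 + 0.0084 + 0.0044 = 0.0432.
P(F | S) = 0.0432 / 0.35 = 0.123429…

P(F|S) ≈ 0.1234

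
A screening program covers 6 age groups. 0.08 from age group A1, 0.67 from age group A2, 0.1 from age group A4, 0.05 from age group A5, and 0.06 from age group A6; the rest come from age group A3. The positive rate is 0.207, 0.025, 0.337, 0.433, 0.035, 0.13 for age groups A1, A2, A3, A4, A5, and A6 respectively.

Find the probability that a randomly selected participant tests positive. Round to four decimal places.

P(A3) = 1 − (0.08 + 0.67 + 0.1 + 0.05 + 0.06) = 0.04.
P(T) = P(T|A1)·P(A1) + P(T|A2)·P(A2) + P(T|A3)·P(A3) + P(T|A4)·P(A4) + P(T|A5)·P(A5) + P(T|A6)·P(A6)
      = 0.207·0.08 + 0.025·0.67 + 0.337·0.04 + 0.433·0.1 + 0.035·0.05 + 0.13·0.06
      = 0.01656 + 0.01675 + 0.01348 + 0.0433 + 0.00175 + 0.0078 = 0.09964

0.0996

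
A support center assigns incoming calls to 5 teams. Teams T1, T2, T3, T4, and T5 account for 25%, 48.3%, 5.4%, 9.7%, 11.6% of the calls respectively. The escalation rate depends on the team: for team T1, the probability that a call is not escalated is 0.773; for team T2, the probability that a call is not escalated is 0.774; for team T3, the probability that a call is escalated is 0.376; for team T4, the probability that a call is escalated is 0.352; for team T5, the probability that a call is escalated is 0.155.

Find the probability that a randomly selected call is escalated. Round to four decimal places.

P(E) ≈ 0.2383

P(E|T1) = 1 − 0.773 = 0.227.
P(E|T2) = 1 − 0.774 = 0.226.
P(E) = P(E|T1)·P(T1) + P(E|T2)·P(T2) + P(E|T3)·P(T3) + P(E|T4)·P(T4) + P(E|T5)·P(T5)
      = 0.227·0.25 + 0.226·0.483 + 0.376·0.054 + 0.352·0.097 + 0.155·0.116
      = 0.05675 + 0.109158 + 0.020304 + 0.034144 + 0.01798 = 0.238336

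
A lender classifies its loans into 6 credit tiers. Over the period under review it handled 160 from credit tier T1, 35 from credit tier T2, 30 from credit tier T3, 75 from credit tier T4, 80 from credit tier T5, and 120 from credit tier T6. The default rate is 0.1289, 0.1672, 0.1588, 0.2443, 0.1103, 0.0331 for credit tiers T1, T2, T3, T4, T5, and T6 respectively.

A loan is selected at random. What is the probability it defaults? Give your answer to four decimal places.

P(D) ≈ 0.1247

Total: 160 + 35 + 30 + 75 + 80 + 120 = 500.
P(T1) = 160/500 = 0.32. P(T2) = 35/500 = 0.07. P(T3) = 30/500 = 0.06. P(T4) = 75/500 = 0.15. P(T5) = 80/500 = 0.16. P(T6) = 120/500 = 0.24.
P(D) = P(D|T1)·P(T1) + P(D|T2)·P(T2) + P(D|T3)·P(T3) + P(D|T4)·P(T4) + P(D|T5)·P(T5) + P(D|T6)·P(T6)
      = 0.1289·0.32 + 0.1672·0.07 + 0.1588·0.06 + 0.2443·0.15 + 0.1103·0.16 + 0.0331·0.24
      = 0.041248 + 0.011704 + 0.009528 + 0.036645 + 0.017648 + 0.007944 = 0.124717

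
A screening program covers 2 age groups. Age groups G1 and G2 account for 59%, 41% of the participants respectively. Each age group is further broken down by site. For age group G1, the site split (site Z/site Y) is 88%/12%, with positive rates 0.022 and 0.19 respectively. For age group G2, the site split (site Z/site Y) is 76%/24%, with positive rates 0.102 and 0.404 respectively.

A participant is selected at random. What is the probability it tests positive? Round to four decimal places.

P(T|G1) = 0.88·0.022 + 0.12·0.19 = 0.01936 + 0.0228 = 0.04216
P(T|G2) = 0.76·0.102 + 0.24·0.404 = 0.07752 + 0.09696 = 0.17448
By total probability over the outer partition,
P(T) = 0.59·0.04216 + 0.41·0.17448
      = 0.0248744 + 0.0715368 = 0.0964112

P(T) ≈ 0.0964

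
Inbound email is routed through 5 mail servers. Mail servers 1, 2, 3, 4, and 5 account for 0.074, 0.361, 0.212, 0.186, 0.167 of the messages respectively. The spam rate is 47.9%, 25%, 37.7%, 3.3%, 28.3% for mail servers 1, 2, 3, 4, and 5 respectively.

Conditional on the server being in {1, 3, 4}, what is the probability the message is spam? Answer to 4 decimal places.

P(S|J) ≈ 0.2574

Let J = {1, 3, 4}.
P(J) = 0.074 + 0.212 + 0.186 = 0.472.
P(S ∩ J) = 0.479·0.074 + 0.377·0.212 + 0.033·0.186 = 0.035446 + 0.079924 + 0.006138 = 0.121508.
P(S | J) = 0.121508 / 0.472 = 0.257432…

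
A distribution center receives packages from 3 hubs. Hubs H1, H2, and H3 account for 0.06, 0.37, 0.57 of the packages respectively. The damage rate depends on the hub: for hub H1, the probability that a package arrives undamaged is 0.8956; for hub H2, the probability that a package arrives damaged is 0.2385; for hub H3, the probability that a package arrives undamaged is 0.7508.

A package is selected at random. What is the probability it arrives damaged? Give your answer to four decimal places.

0.2366

P(D|H1) = 1 − 0.8956 = 0.1044.
P(D|H3) = 1 − 0.7508 = 0.2492.
By the law of total probability,
P(D) = P(D|H1)·P(H1) + P(D|H2)·P(H2) + P(D|H3)·P(H3)
      = 0.1044·0.06 + 0.2385·0.37 + 0.2492·0.57
      = 0.006264 + 0.088245 + 0.142044 = 0.236553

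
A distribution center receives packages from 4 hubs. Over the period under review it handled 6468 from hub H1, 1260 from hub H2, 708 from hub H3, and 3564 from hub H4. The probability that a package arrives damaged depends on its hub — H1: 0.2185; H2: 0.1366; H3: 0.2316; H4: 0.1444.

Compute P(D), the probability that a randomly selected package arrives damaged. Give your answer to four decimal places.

P(D) ≈ 0.1887

Total: 6468 + 1260 + 708 + 3564 = 12000.
P(H1) = 6468/12000 = 0.539. P(H2) = 1260/12000 = 0.105. P(H3) = 708/12000 = 0.059. P(H4) = 3564/12000 = 0.297.
P(D) = P(D|H1)·P(H1) + P(D|H2)·P(H2) + P(D|H3)·P(H3) + P(D|H4)·P(H4)
      = 0.2185·0.539 + 0.1366·0.105 + 0.2316·0.059 + 0.1444·0.297
      = 0.1177715 + 0.014343 + 0.0136644 + 0.0428868 = 0.1886657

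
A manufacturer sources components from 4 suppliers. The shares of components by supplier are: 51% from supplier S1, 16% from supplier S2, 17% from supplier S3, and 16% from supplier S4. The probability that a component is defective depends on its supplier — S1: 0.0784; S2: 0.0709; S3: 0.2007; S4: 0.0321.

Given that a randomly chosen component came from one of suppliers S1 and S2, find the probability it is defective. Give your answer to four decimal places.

Let S = {S1, S2}.
P(S) = 0.51 + 0.16 = 0.67.
P(D ∩ S) = 0.0784·0.51 + 0.0709·0.16 = 0.039984 + 0.011344 = 0.051328.
P(D | S) = 0.051328 / 0.67 = 0.076609…

P(D|S) ≈ 0.0766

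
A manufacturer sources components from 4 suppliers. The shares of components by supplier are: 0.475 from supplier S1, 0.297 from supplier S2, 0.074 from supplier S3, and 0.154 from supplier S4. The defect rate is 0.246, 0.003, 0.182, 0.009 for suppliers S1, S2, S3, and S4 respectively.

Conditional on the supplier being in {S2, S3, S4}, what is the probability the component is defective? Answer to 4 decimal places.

Let S = {S2, S3, S4}.
P(S) = 0.297 + 0.074 + 0.154 = 0.525.
P(D ∩ S) = 0.003·0.297 + 0.182·0.074 + 0.009·0.154 = 0.000891 + 0.013468 + 0.001386 = 0.015745.
P(D | S) = 0.015745 / 0.525 = 0.029990…

P(D|S) ≈ 0.0300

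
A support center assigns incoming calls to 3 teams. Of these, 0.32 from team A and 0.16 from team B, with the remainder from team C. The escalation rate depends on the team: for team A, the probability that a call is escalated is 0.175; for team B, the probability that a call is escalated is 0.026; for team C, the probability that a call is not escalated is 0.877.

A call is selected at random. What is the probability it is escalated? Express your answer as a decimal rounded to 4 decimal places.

P(E) ≈ 0.1241

P(C) = 1 − (0.32 + 0.16) = 0.52.
P(E|C) = 1 − 0.877 = 0.123.
P(E) = P(E|A)·P(A) + P(E|B)·P(B) + P(E|C)·P(C)
      = 0.175·0.32 + 0.026·0.16 + 0.123·0.52
      = 0.056 + 0.00416 + 0.06396 = 0.12412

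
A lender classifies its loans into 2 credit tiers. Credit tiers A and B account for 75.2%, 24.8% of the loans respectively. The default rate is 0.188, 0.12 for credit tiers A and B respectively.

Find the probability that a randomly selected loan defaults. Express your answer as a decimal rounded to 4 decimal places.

0.1711

By the law of total probability,
P(D) = P(D|A)·P(A) + P(D|B)·P(B)
      = 0.188·0.752 + 0.12·0.248
      = 0.141376 + 0.02976 = 0.171136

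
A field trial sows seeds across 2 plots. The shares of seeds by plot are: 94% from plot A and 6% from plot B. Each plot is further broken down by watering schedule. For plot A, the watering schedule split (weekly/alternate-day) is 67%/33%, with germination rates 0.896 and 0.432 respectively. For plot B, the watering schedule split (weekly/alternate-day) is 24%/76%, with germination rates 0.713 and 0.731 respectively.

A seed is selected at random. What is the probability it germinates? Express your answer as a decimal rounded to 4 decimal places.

0.7419

P(G|A) = 0.67·0.896 + 0.33·0.432 = 0.60032 + 0.14256 = 0.74288
P(G|B) = 0.24·0.713 + 0.76·0.731 = 0.17112 + 0.55556 = 0.72668
Then overall,
P(G) = 0.94·0.74288 + 0.06·0.72668
      = 0.6983072 + 0.0436008 = 0.741908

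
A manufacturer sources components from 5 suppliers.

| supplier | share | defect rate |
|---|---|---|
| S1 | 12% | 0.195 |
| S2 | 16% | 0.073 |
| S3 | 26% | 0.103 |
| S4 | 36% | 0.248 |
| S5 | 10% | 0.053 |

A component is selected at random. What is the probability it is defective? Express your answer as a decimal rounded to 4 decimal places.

P(D) = P(D|S1)·P(S1) + P(D|S2)·P(S2) + P(D|S3)·P(S3) + P(D|S4)·P(S4) + P(D|S5)·P(S5)
      = 0.195·0.12 + 0.073·0.16 + 0.103·0.26 + 0.248·0.36 + 0.053·0.1
      = 0.0234 + 0.01168 + 0.02678 + 0.08928 + 0.0053 = 0.15644

0.1564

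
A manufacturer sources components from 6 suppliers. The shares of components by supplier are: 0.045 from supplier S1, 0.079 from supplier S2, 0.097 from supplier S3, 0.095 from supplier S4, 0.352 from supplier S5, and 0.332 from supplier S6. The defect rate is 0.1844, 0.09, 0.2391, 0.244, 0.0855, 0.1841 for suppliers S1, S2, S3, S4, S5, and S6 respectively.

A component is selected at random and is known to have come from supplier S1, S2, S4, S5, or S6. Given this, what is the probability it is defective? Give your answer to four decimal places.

Let S = {S1, S2, S4, S5, S6}.
P(S) = 0.045 + 0.079 + 0.095 + 0.352 + 0.332 = 0.903.
P(D ∩ S) = 0.1844·0.045 + 0.09·0.079 + 0.244·0.095 + 0.0855·0.352 + 0.1841·0.332 = 0.008298 + 0.00711 + 0.02318 + 0.030096 + 0.0611212 = 0.1298052.
P(D | S) = 0.1298052 / 0.903 = 0.143749…

0.1437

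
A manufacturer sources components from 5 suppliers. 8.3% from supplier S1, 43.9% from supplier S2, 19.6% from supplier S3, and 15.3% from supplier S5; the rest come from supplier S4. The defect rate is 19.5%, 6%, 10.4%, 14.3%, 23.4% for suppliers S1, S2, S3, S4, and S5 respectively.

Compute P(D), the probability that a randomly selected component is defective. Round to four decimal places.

P(S4) = 1 − (0.083 + 0.439 + 0.196 + 0.153) = 0.129.
P(D) = P(D|S1)·P(S1) + P(D|S2)·P(S2) + P(D|S3)·P(S3) + P(D|S4)·P(S4) + P(D|S5)·P(S5)
      = 0.195·0.083 + 0.06·0.439 + 0.104·0.196 + 0.143·0.129 + 0.234·0.153
      = 0.016185 + 0.02634 + 0.020384 + 0.018447 + 0.035802 = 0.117158

0.1172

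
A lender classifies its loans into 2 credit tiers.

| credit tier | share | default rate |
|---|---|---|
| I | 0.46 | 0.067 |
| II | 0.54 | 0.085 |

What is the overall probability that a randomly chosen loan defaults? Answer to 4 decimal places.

0.0767

P(D) = P(D|I)·P(I) + P(D|II)·P(II)
      = 0.067·0.46 + 0.085·0.54
      = 0.03082 + 0.0459 = 0.07672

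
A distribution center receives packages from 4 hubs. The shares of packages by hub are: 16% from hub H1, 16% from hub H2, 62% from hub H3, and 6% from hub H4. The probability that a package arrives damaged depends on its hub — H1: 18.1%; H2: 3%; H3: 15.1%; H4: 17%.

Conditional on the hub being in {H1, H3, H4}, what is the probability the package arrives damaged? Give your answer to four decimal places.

0.1581

Let S = {H1, H3, H4}.
P(S) = 0.16 + 0.62 + 0.06 = 0.84.
P(D ∩ S) = 0.181·0.16 + 0.151·0.62 + 0.17·0.06 = 0.02896 + 0.09362 + 0.0102 = 0.13278.
P(D | S) = 0.13278 / 0.84 = 0.158071…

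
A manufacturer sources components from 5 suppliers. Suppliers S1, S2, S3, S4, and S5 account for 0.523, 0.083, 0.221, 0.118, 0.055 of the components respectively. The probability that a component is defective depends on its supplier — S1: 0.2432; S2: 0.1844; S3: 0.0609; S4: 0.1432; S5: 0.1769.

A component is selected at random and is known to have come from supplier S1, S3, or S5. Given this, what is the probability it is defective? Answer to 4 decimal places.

0.1882

Let S = {S1, S3, S5}.
P(S) = 0.523 + 0.221 + 0.055 = 0.799.
P(D ∩ S) = 0.2432·0.523 + 0.0609·0.221 + 0.1769·0.055 = 0.1271936 + 0.0134589 + 0.0097295 = 0.150382.
P(D | S) = 0.150382 / 0.799 = 0.188213…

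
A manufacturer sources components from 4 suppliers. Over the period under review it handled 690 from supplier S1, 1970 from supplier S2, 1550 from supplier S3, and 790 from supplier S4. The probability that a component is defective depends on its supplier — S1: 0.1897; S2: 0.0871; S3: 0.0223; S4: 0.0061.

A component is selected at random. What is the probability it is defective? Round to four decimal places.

P(D) ≈ 0.0684

Total: 690 + 1970 + 1550 + 790 = 5000.
P(S1) = 690/5000 = 0.138. P(S2) = 1970/5000 = 0.394. P(S3) = 1550/5000 = 0.31. P(S4) = 790/5000 = 0.158.
Using total probability over the partition,
P(D) = P(D|S1)·P(S1) + P(D|S2)·P(S2) + P(D|S3)·P(S3) + P(D|S4)·P(S4)
      = 0.1897·0.138 + 0.0871·0.394 + 0.0223·0.31 + 0.0061·0.158
      = 0.0261786 + 0.0343174 + 0.006913 + 0.0009638 = 0.0683728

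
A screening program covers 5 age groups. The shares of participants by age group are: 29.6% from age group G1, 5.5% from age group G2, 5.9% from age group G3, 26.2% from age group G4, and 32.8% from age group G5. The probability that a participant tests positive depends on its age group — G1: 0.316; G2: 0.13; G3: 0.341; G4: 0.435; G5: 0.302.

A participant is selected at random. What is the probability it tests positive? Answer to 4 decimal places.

Summing over the partition,
P(T) = P(T|G1)·P(G1) + P(T|G2)·P(G2) + P(T|G3)·P(G3) + P(T|G4)·P(G4) + P(T|G5)·P(G5)
      = 0.316·0.296 + 0.13·0.055 + 0.341·0.059 + 0.435·0.262 + 0.302·0.328
      = 0.093536 + 0.00715 + 0.020119 + 0.11397 + 0.099056 = 0.333831

P(T) ≈ 0.3338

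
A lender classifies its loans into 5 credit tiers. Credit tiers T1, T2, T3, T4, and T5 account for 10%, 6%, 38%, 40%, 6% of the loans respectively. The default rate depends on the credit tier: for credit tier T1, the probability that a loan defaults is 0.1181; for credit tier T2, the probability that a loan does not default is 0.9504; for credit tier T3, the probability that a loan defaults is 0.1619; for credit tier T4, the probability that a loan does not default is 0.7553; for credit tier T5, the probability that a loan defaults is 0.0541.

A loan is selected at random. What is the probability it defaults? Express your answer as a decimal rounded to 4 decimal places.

P(D) ≈ 0.1774

P(D|T2) = 1 − 0.9504 = 0.0496.
P(D|T4) = 1 − 0.7553 = 0.2447.
P(D) = P(D|T1)·P(T1) + P(D|T2)·P(T2) + P(D|T3)·P(T3) + P(D|T4)·P(T4) + P(D|T5)·P(T5)
      = 0.1181·0.1 + 0.0496·0.06 + 0.1619·0.38 + 0.2447·0.4 + 0.0541·0.06
      = 0.01181 + 0.002976 + 0.061522 + 0.09788 + 0.003246 = 0.177434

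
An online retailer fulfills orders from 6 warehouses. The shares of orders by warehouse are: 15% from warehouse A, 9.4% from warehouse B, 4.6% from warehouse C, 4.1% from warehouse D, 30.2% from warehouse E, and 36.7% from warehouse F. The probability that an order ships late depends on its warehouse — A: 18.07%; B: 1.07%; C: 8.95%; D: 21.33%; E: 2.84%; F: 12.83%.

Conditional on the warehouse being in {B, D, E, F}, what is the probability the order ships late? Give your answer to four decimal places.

P(L|S) ≈ 0.0814

Let S = {B, D, E, F}.
P(S) = 0.094 + 0.041 + 0.302 + 0.367 = 0.804.
P(L ∩ S) = 0.0107·0.094 + 0.2133·0.041 + 0.0284·0.302 + 0.1283·0.367 = 0.0010058 + 0.0087453 + 0.0085768 + 0.0470861 = 0.065414.
P(L | S) = 0.065414 / 0.804 = 0.081361…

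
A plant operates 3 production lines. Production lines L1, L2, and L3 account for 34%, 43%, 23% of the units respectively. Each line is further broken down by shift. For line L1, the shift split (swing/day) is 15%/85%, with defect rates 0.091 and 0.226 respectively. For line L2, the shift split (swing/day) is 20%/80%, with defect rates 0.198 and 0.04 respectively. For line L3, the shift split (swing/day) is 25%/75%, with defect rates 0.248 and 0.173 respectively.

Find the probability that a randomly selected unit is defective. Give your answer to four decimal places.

0.1448

P(D|L1) = 0.15·0.091 + 0.85·0.226 = 0.01365 + 0.1921 = 0.20575
P(D|L2) = 0.2·0.198 + 0.8·0.04 = 0.0396 + 0.032 = 0.0716
P(D|L3) = 0.25·0.248 + 0.75·0.173 = 0.062 + 0.12975 = 0.19175
Then overall,
P(D) = 0.34·0.20575 + 0.43·0.0716 + 0.23·0.19175
      = 0.069955 + 0.030788 + 0.0441025 = 0.1448455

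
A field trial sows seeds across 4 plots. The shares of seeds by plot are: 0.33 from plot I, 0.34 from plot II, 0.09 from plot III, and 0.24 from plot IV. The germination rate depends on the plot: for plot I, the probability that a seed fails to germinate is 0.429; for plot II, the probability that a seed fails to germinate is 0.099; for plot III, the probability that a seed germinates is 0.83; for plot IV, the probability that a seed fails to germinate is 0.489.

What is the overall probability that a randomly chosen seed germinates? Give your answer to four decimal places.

0.6921

P(G|I) = 1 − 0.429 = 0.571.
P(G|II) = 1 − 0.099 = 0.901.
P(G|IV) = 1 − 0.489 = 0.511.
Using total probability over the partition,
P(G) = P(G|I)·P(I) + P(G|II)·P(II) + P(G|III)·P(III) + P(G|IV)·P(IV)
      = 0.571·0.33 + 0.901·0.34 + 0.83·0.09 + 0.511·0.24
      = 0.18843 + 0.30634 + 0.0747 + 0.12264 = 0.69211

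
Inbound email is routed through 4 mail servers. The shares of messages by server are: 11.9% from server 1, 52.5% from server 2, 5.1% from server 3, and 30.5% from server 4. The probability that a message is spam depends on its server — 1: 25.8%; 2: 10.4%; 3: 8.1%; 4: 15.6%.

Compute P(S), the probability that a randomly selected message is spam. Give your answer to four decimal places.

P(S) ≈ 0.1370

Using total probability over the partition,
P(S) = P(S|1)·P(1) + P(S|2)·P(2) + P(S|3)·P(3) + P(S|4)·P(4)
      = 0.258·0.119 + 0.104·0.525 + 0.081·0.051 + 0.156·0.305
      = 0.030702 + 0.0546 + 0.004131 + 0.04758 = 0.137013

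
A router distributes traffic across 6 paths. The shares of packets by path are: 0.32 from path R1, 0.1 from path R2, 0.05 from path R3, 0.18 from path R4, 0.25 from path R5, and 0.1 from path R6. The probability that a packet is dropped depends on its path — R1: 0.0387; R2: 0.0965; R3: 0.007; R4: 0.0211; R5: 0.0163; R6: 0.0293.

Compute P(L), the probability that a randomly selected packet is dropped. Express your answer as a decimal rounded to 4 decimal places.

By the law of total probability,
P(L) = P(L|R1)·P(R1) + P(L|R2)·P(R2) + P(L|R3)·P(R3) + P(L|R4)·P(R4) + P(L|R5)·P(R5) + P(L|R6)·P(R6)
      = 0.0387·0.32 + 0.0965·0.1 + 0.007·0.05 + 0.0211·0.18 + 0.0163·0.25 + 0.0293·0.1
      = 0.012384 + 0.00965 + 0.00035 + 0.003798 + 0.004075 + 0.00293 = 0.033187

P(L) ≈ 0.0332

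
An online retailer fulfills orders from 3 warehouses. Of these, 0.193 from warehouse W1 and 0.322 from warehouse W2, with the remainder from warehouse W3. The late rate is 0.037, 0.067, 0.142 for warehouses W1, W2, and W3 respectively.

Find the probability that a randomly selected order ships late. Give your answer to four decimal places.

P(L) ≈ 0.0976

P(W3) = 1 − (0.193 + 0.322) = 0.485.
By the law of total probability,
P(L) = P(L|W1)·P(W1) + P(L|W2)·P(W2) + P(L|W3)·P(W3)
      = 0.037·0.193 + 0.067·0.322 + 0.142·0.485
      = 0.007141 + 0.021574 + 0.06887 = 0.097585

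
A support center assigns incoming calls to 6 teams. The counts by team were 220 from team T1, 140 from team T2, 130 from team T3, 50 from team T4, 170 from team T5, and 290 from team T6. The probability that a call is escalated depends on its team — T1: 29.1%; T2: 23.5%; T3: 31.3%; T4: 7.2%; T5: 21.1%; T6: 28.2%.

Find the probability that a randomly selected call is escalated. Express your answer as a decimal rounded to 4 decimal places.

P(E) ≈ 0.2589

Total: 220 + 140 + 130 + 50 + 170 + 290 = 1000.
P(T1) = 220/1000 = 0.22. P(T2) = 140/1000 = 0.14. P(T3) = 130/1000 = 0.13. P(T4) = 50/1000 = 0.05. P(T5) = 170/1000 = 0.17. P(T6) = 290/1000 = 0.29.
By the law of total probability,
P(E) = P(E|T1)·P(T1) + P(E|T2)·P(T2) + P(E|T3)·P(T3) + P(E|T4)·P(T4) + P(E|T5)·P(T5) + P(E|T6)·P(T6)
      = 0.291·0.22 + 0.235·0.14 + 0.313·0.13 + 0.072·0.05 + 0.211·0.17 + 0.282·0.29
      = 0.06402 + 0.0329 + 0.04069 + 0.0036 + 0.03587 + 0.08178 = 0.25886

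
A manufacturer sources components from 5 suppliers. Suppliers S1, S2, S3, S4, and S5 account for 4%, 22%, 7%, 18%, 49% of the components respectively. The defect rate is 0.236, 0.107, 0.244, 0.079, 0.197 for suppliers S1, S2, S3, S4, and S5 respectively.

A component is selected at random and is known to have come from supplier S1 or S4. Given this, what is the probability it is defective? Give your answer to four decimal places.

0.1075

Let S = {S1, S4}.
P(S) = 0.04 + 0.18 = 0.22.
P(D ∩ S) = 0.236·0.04 + 0.079·0.18 = 0.00944 + 0.01422 = 0.02366.
P(D | S) = 0.02366 / 0.22 = 0.107545…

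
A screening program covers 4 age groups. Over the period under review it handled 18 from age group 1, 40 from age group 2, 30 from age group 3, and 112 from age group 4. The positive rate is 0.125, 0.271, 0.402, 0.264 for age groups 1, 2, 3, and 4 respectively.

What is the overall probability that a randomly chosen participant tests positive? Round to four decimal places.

Total: 18 + 40 + 30 + 112 = 200.
P(1) = 18/200 = 0.09. P(2) = 40/200 = 0.2. P(3) = 30/200 = 0.15. P(4) = 112/200 = 0.56.
P(T) = P(T|1)·P(1) + P(T|2)·P(2) + P(T|3)·P(3) + P(T|4)·P(4)
      = 0.125·0.09 + 0.271·0.2 + 0.402·0.15 + 0.264·0.56
      = 0.01125 + 0.0542 + 0.0603 + 0.14784 = 0.27359

0.2736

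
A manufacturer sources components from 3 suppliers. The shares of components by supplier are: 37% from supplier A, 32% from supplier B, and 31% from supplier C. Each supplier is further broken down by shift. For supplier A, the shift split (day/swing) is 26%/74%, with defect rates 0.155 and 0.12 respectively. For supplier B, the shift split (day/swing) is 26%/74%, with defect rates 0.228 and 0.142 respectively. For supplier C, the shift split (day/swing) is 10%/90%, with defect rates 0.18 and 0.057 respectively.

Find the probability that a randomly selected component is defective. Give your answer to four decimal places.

0.1218

P(D|A) = 0.26·0.155 + 0.74·0.12 = 0.0403 + 0.0888 = 0.1291
P(D|B) = 0.26·0.228 + 0.74·0.142 = 0.05928 + 0.10508 = 0.16436
P(D|C) = 0.1·0.18 + 0.9·0.057 = 0.018 + 0.0513 = 0.0693
By total probability over the outer partition,
P(D) = 0.37·0.1291 + 0.32·0.16436 + 0.31·0.0693
      = 0.047767 + 0.0525952 + 0.021483 = 0.1218452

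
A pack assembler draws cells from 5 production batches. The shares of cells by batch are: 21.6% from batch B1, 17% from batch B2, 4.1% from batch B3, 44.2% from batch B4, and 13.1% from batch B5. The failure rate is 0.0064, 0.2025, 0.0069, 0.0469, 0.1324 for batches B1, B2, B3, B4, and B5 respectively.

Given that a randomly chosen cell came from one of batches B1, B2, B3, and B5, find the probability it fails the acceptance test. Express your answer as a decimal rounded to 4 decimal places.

Let S = {B1, B2, B3, B5}.
P(S) = 0.216 + 0.17 + 0.041 + 0.131 = 0.558.
P(F ∩ S) = 0.0064·0.216 + 0.2025·0.17 + 0.0069·0.041 + 0.1324·0.131 = 0.0013824 + 0.034425 + 0.0002829 + 0.0173444 = 0.0534347.
P(F | S) = 0.0534347 / 0.558 = 0.095761…

0.0958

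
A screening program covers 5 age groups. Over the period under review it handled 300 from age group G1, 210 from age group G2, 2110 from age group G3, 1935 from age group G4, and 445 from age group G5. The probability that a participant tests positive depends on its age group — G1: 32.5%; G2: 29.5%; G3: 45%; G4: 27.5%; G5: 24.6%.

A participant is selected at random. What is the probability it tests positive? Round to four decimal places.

P(T) ≈ 0.3501

Total: 300 + 210 + 2110 + 1935 + 445 = 5000.
P(G1) = 300/5000 = 0.06. P(G2) = 210/5000 = 0.042. P(G3) = 2110/5000 = 0.422. P(G4) = 1935/5000 = 0.387. P(G5) = 445/5000 = 0.089.
P(T) = P(T|G1)·P(G1) + P(T|G2)·P(G2) + P(T|G3)·P(G3) + P(T|G4)·P(G4) + P(T|G5)·P(G5)
      = 0.325·0.06 + 0.295·0.042 + 0.45·0.422 + 0.275·0.387 + 0.246·0.089
      = 0.0195 + 0.01239 + 0.1899 + 0.106425 + 0.021894 = 0.350109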